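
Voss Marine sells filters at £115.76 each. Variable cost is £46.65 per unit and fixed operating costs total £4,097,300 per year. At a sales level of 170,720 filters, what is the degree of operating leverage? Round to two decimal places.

1.53

Total contribution margin = 170,720 × £69.11 = £11,798,459.20.
Subtracting fixed costs: EBIT = £11,798,459.20 − £4,097,300 = £7,701,159.20.
Degree of operating leverage = £11,798,459.20 / £7,701,159.20 = 1.5320.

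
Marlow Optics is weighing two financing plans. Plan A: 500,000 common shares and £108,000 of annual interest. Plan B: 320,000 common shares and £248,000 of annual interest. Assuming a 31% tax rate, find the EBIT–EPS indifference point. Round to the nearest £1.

£496,889

Set EPS_A = EPS_B: (EBIT − £108,000)(1 − 0.31) ÷ 500,000 = (EBIT − £248,000)(1 − 0.31) ÷ 320,000.
The (1 − t) factor cancels: (EBIT − 108,000) × 320,000 = (EBIT − 248,000) × 500,000.
EBIT × (500,000 − 320,000) = 248,000 × 500,000 − 108,000 × 320,000 = 89,440,000,000, so EBIT = 89,440,000,000 ÷ 180,000 = 496,888.89.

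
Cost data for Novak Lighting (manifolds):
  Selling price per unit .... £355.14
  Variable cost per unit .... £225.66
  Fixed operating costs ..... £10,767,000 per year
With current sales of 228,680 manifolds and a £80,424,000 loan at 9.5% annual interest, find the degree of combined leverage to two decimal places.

2.64

Total contribution margin = 228,680 × £129.48 = £29,609,486.40.
Operating income = contribution − fixed costs = £29,609,486.40 − £10,767,000 = £18,842,486.40. Interest = £7,640,280.00.
DOL = £29,609,486.40 ÷ £18,842,486.40 = 1.5714; DFL = £18,842,486.40 ÷ £11,202,206.40 = 1.6820.
Combined leverage = 1.5714 × 1.6820 = 2.6431.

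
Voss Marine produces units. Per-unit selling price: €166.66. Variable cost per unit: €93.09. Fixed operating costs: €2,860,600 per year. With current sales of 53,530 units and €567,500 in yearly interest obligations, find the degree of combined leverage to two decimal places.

7.72

Contribution at this volume is 53,530 × €73.57 = €3,938,202.10.
Operating income = contribution − fixed costs = €3,938,202.10 − €2,860,600 = €1,077,602.10. Interest = €567,500.00.
DOL = €3,938,202.10 ÷ €1,077,602.10 = 3.6546; DFL = €1,077,602.10 ÷ €510,102.10 = 2.1125.
DCL = DOL × DFL = 3.6546 × 2.1125 = 7.7203.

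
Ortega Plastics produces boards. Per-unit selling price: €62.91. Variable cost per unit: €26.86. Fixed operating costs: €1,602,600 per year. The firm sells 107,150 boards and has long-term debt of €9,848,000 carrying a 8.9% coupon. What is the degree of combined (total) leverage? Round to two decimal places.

2.79

At 107,150 units, contribution = 107,150 × €36.05 = €3,862,757.50.
Operating income = contribution − fixed costs = €3,862,757.50 − €1,602,600 = €2,260,157.50. Interest = €876,472.00, so EBIT − I = €1,383,685.50.
Degree of total leverage = total CM / (EBIT − interest) = €3,862,757.50 / €1,383,685.50 = 2.7916.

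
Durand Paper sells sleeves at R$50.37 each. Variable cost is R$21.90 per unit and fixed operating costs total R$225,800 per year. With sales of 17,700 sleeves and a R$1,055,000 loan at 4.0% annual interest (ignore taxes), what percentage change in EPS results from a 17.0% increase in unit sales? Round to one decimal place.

+36.3%

At 17,700 units, contribution = 17,700 × R$28.47 = R$503,919.00.
EBIT = R$503,919.00 − R$225,800 = R$278,119.00.
Interest = R$42,200.00, so EBIT − I = R$235,919.00.
Degree of combined leverage = contribution ÷ (EBIT − I) = R$503,919.00 ÷ R$235,919.00 = 2.1360.
EPS therefore changes by 2.1360 × (+17.0%) = +36.3%.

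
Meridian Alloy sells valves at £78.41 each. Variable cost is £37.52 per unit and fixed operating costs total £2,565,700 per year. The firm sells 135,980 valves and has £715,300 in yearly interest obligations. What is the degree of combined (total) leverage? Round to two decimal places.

2.44

Contribution at this volume is 135,980 × £40.89 = £5,560,222.20.
Subtracting fixed costs: EBIT = £5,560,222.20 − £2,565,700 = £2,994,522.20. Interest = £715,300.00.
DOL = £5,560,222.20 ÷ £2,994,522.20 = 1.8568; DFL = £2,994,522.20 ÷ £2,279,222.20 = 1.3138.
DCL = DOL × DFL = 1.8568 × 1.3138 = 2.4395.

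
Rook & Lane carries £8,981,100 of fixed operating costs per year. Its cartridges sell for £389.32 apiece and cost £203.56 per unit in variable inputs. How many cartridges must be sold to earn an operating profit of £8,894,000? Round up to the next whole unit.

96,227 cartridges

Each unit contributes £389.32 − £203.56 = £185.76.
Need Q such that Q × £185.76 − £8,981,100 = £8,894,000, i.e. Q = £17,875,100 / £185.76 = 96,226.85 → 96,227.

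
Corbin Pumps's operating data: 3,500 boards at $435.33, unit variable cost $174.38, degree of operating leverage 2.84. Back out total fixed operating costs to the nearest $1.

At 3,500 units, contribution = 3,500 × $260.95 = $913,325.00.
DOL = contribution / EBIT, so EBIT = $913,325.00 / 2.84 = $321,593.31.
And FC = contribution − EBIT = $913,325.00 − $321,593.31 = $591,732.

$591,732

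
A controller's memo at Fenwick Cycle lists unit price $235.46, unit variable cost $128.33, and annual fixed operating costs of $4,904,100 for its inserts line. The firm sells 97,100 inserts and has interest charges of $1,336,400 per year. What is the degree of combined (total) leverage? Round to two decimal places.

2.50

Total contribution margin = 97,100 × $107.13 = $10,402,323.00.
Subtracting fixed costs: EBIT = $10,402,323.00 − $4,904,100 = $5,498,223.00. Interest = $1,336,400.00, so EBIT − I = $4,161,823.00.
DCL = contribution ÷ (EBIT − I) = $10,402,323.00 ÷ $4,161,823.00 = 2.4995.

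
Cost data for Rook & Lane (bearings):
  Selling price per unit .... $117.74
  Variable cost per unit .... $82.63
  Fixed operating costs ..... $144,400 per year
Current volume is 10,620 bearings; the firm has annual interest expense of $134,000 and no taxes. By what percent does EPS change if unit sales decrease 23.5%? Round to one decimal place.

-92.8%

Total contribution margin = 10,620 × $35.11 = $372,868.20.
Subtracting fixed costs: EBIT = $372,868.20 − $144,400 = $228,468.20.
Interest = $134,000.00, so EBIT − I = $94,468.20.
DCL = total CM / (EBIT − I) = $372,868.20 / $94,468.20 = 3.9470.
EPS therefore changes by 3.9470 × (-23.5%) = -92.8%.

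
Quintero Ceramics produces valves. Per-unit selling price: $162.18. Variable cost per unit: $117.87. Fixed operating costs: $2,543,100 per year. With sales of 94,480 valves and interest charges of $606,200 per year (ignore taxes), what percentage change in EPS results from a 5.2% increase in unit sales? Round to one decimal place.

At 94,480 units, contribution = 94,480 × $44.31 = $4,186,408.80.
Subtracting fixed costs: EBIT = $4,186,408.80 − $2,543,100 = $1,643,308.80.
After interest of $606,200.00, pre-tax earnings = $1,037,108.80.
Degree of combined leverage = contribution ÷ (EBIT − I) = $4,186,408.80 ÷ $1,037,108.80 = 4.0366.
%ΔEPS = DCL × %ΔSales = 4.0366 × +5.2% = +21.0%.

+21.0%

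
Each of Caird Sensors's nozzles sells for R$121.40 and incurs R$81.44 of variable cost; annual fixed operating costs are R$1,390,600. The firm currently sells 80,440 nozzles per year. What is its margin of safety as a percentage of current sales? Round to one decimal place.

56.7%

Contribution margin per unit = R$121.40 − R$81.44 = R$39.96. Break-even units = R$1,390,600 ÷ R$39.96 = 34,799.80; break-even revenue = 34,799.80 × R$121.40 = R$4,224,695.70.
Current sales = 80,440 × R$121.40 = R$9,765,416.00.
Margin of safety = (R$9,765,416.00 − R$4,224,695.70) ÷ R$9,765,416.00 = 56.7%.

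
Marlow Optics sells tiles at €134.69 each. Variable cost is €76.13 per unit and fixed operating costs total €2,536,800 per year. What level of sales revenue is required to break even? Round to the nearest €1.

Contribution margin per unit = €134.69 − €76.13 = €58.56, a CM ratio of €58.56 ÷ €134.69 = 0.4348.
Break-even revenue = fixed costs × price ÷ CM = €2,536,800 × €134.69 ÷ €58.56 = €5,834,727.

€5,834,727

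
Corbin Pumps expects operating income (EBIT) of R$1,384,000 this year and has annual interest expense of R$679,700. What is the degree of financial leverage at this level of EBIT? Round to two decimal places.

1.97

Annual interest charges come to R$679,700.00.
DFL = EBIT ÷ (EBIT − I) = R$1,384,000 ÷ (R$1,384,000 − R$679,700.00) = R$1,384,000 ÷ R$704,300.00 = 1.9651.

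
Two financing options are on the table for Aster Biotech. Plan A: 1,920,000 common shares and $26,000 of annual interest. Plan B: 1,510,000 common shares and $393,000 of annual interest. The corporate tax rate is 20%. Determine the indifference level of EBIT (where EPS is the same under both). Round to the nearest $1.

$1,744,634

At indifference, (EBIT − 26,000)(1 − t)/1,920,000 = (EBIT − 393,000)(1 − t)/1,510,000.
The (1 − t) factor cancels: (EBIT − 26,000) × 1,510,000 = (EBIT − 393,000) × 1,920,000.
EBIT × (1,920,000 − 1,510,000) = 393,000 × 1,920,000 − 26,000 × 1,510,000 = 715,300,000,000, so EBIT = 715,300,000,000 ÷ 410,000 = 1,744,634.15.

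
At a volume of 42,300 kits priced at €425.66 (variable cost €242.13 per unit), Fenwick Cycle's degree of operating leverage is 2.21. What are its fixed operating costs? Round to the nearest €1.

€4,250,505

Total contribution margin = 42,300 × €183.53 = €7,763,319.00.
DOL = contribution / EBIT, so EBIT = €7,763,319.00 / 2.21 = €3,512,814.03.
And FC = contribution − EBIT = €7,763,319.00 − €3,512,814.03 = €4,250,505.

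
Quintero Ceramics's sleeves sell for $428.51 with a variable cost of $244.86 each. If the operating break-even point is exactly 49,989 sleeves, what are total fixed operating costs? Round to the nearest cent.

$9,180,479.85

Contribution margin per unit = $428.51 − $244.86 = $183.65.
Fixed costs = break-even units × CM = 49,989 × $183.65 = $9,180,479.85.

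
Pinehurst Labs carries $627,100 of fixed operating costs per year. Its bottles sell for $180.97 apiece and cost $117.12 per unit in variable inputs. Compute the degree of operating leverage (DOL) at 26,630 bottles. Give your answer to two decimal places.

1.58

At 26,630 units, contribution = 26,630 × $63.85 = $1,700,325.50.
EBIT = $1,700,325.50 − $627,100 = $1,073,225.50.
So DOL = total CM / EBIT = $1,700,325.50 / $1,073,225.50 = 1.5843.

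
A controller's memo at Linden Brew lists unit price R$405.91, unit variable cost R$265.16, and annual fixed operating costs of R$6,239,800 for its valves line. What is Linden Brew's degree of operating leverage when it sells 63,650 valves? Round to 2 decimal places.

At 63,650 units, contribution = 63,650 × R$140.75 = R$8,958,737.50.
Operating income = contribution − fixed costs = R$8,958,737.50 − R$6,239,800 = R$2,718,937.50.
DOL = contribution ÷ EBIT = R$8,958,737.50 ÷ R$2,718,937.50 = 3.2949.

3.29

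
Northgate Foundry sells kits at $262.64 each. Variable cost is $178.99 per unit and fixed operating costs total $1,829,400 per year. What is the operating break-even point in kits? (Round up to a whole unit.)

Each unit contributes $262.64 − $178.99 = $83.65.
Break-even Q = $1,829,400 / $83.65 = 21,869.70 → 21,870 kits.

21,870 kits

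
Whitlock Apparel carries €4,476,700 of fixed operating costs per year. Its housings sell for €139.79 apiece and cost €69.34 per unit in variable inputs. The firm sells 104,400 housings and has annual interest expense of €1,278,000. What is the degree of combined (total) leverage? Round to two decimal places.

At 104,400 units, contribution = 104,400 × €70.45 = €7,354,980.00.
Operating income = contribution − fixed costs = €7,354,980.00 − €4,476,700 = €2,878,280.00. Interest = €1,278,000.00, so EBIT − I = €1,600,280.00.
Degree of total leverage = total CM / (EBIT − interest) = €7,354,980.00 / €1,600,280.00 = 4.5961.

4.60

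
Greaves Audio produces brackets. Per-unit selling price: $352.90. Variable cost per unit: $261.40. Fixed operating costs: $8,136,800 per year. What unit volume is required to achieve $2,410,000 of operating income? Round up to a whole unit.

Contribution margin per unit = $352.90 − $261.40 = $91.50.
Need Q such that Q × $91.50 − $8,136,800 = $2,410,000, i.e. Q = $10,546,800 / $91.50 = 115,265.57 → 115,266.

115,266 brackets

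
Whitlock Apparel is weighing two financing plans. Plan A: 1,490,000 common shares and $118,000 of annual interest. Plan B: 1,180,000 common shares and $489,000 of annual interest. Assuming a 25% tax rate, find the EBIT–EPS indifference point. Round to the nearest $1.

Set EPS_A = EPS_B: (EBIT − $118,000)(1 − 0.25) ÷ 1,490,000 = (EBIT − $489,000)(1 − 0.25) ÷ 1,180,000.
Cancelling (1 − t) and cross-multiplying: 1,180,000·(EBIT − 118,000) = 1,490,000·(EBIT − 489,000).
Solving, EBIT = (489,000·1,490,000 − 118,000·1,180,000) / (1,490,000 − 1,180,000) = 589,370,000,000 / 310,000 = 1,901,193.55.

$1,901,194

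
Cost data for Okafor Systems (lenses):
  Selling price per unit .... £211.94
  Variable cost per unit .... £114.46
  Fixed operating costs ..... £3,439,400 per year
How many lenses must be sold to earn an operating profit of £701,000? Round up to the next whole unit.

42,475 lenses

Unit CM = price − variable cost = £211.94 − £114.46 = £97.48.
Need Q such that Q × £97.48 − £3,439,400 = £701,000, i.e. Q = £4,140,400 / £97.48 = 42,474.35 → 42,475.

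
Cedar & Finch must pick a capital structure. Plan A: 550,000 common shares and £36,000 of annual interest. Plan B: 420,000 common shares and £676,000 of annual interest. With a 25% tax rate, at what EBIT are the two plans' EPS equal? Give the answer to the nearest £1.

£2,743,692

Set EPS_A = EPS_B: (EBIT − £36,000)(1 − 0.25) ÷ 550,000 = (EBIT − £676,000)(1 − 0.25) ÷ 420,000.
The (1 − t) factor cancels: (EBIT − 36,000) × 420,000 = (EBIT − 676,000) × 550,000.
Solving, EBIT = (676,000·550,000 − 36,000·420,000) / (550,000 − 420,000) = 356,680,000,000 / 130,000 = 2,743,692.31.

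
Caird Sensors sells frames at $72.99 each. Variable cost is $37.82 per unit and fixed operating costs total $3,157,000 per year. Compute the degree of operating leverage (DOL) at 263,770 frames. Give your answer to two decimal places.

At 263,770 units, contribution = 263,770 × $35.17 = $9,276,790.90.
Operating income = contribution − fixed costs = $9,276,790.90 − $3,157,000 = $6,119,790.90.
DOL = contribution ÷ EBIT = $9,276,790.90 ÷ $6,119,790.90 = 1.5159.

1.52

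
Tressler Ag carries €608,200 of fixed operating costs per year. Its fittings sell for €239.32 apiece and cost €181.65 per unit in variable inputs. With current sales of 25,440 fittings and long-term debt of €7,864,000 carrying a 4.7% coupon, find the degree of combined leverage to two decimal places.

3.00

Contribution at this volume is 25,440 × €57.67 = €1,467,124.80.
EBIT = €1,467,124.80 − €608,200 = €858,924.80. Interest = €369,608.00, so EBIT − I = €489,316.80.
DCL = contribution ÷ (EBIT − I) = €1,467,124.80 ÷ €489,316.80 = 2.9983.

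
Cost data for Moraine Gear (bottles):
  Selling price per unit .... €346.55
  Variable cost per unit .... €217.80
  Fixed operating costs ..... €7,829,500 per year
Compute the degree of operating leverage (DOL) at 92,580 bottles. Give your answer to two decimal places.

Total contribution margin = 92,580 × €128.75 = €11,919,675.00.
Subtracting fixed costs: EBIT = €11,919,675.00 − €7,829,500 = €4,090,175.00.
Degree of operating leverage = €11,919,675.00 / €4,090,175.00 = 2.9142.

2.91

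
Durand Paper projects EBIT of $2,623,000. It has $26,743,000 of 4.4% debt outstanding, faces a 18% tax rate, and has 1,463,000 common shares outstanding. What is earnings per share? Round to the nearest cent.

$0.81

Pre-tax income = $2,623,000 − $1,176,692.00 = $1,446,308.00.
Net income = $1,446,308.00 × (1 − 0.18) = $1,185,972.56.
EPS = $1,185,972.56 ÷ 1,463,000 = $0.81.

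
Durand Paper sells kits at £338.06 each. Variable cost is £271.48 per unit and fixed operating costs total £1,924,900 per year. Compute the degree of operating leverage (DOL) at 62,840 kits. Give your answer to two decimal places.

Contribution at this volume is 62,840 × £66.58 = £4,183,887.20.
Operating income = contribution − fixed costs = £4,183,887.20 − £1,924,900 = £2,258,987.20.
Degree of operating leverage = £4,183,887.20 / £2,258,987.20 = 1.8521.

1.85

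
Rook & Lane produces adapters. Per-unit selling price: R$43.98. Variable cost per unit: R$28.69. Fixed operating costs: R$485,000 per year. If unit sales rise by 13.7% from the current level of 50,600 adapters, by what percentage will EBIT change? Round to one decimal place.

+36.7%

At 50,600 units, contribution = 50,600 × R$15.29 = R$773,674.00.
Subtracting fixed costs: EBIT = R$773,674.00 − R$485,000 = R$288,674.00.
DOL = contribution ÷ EBIT = R$773,674.00 ÷ R$288,674.00 = 2.6801.
So EBIT moves 2.6801 × (+13.7%) = +36.7%.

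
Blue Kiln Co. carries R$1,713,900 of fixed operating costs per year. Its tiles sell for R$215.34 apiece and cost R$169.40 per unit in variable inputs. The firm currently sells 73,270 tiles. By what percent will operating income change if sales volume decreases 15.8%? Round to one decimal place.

Contribution at this volume is 73,270 × R$45.94 = R$3,366,023.80.
Subtracting fixed costs: EBIT = R$3,366,023.80 − R$1,713,900 = R$1,652,123.80.
DOL = contribution ÷ EBIT = R$3,366,023.80 ÷ R$1,652,123.80 = 2.0374.
So EBIT moves 2.0374 × (-15.8%) = -32.2%.

-32.2%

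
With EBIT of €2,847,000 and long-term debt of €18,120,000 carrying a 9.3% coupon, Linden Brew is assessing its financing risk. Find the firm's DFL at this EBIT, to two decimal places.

Annual interest charges come to €1,685,160.00.
DFL = EBIT ÷ (EBIT − I) = €2,847,000 ÷ (€2,847,000 − €1,685,160.00) = €2,847,000 ÷ €1,161,840.00 = 2.4504.

2.45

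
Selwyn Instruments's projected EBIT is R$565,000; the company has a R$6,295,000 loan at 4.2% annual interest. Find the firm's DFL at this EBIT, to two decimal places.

Annual interest charges come to R$264,390.00.
Degree of financial leverage = EBIT / (EBIT − interest) = R$565,000 / R$300,610.00 = 1.8795.

1.88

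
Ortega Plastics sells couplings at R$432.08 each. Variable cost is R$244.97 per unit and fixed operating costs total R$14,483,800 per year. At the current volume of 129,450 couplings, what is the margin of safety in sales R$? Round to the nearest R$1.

R$22,486,332

Unit CM = price − variable cost = R$432.08 − R$244.97 = R$187.11. Break-even units = R$14,483,800 ÷ R$187.11 = 77,407.94; break-even revenue = 77,407.94 × R$432.08 = R$33,446,423.52.
Actual sales revenue = 129,450 × R$432.08 = R$55,932,756.00.
Margin of safety = R$55,932,756.00 − R$33,446,423.52 = R$22,486,332.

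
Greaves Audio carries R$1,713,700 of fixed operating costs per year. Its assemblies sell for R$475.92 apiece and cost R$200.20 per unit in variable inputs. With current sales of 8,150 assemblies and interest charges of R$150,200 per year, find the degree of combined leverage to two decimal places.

Total contribution margin = 8,150 × R$275.72 = R$2,247,118.00.
Operating income = contribution − fixed costs = R$2,247,118.00 − R$1,713,700 = R$533,418.00. Interest = R$150,200.00.
DOL = R$2,247,118.00 ÷ R$533,418.00 = 4.2127; DFL = R$533,418.00 ÷ R$383,218.00 = 1.3919.
DCL = DOL × DFL = 4.2127 × 1.3919 = 5.8637.

5.86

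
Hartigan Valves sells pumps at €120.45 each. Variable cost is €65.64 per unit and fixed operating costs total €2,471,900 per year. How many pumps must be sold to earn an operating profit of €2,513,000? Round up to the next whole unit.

90,949 pumps

Unit CM = price − variable cost = €120.45 − €65.64 = €54.81.
Units = (FC + target) / CM = (€2,471,900 + €2,513,000) / €54.81 = 90,948.73, so 90,949 pumps.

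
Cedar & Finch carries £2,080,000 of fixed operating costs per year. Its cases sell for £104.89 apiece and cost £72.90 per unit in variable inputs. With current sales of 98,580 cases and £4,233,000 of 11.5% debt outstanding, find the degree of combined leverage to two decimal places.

5.37

At 98,580 units, contribution = 98,580 × £31.99 = £3,153,574.20.
Subtracting fixed costs: EBIT = £3,153,574.20 − £2,080,000 = £1,073,574.20. Interest = £486,795.00.
DOL = £3,153,574.20 ÷ £1,073,574.20 = 2.9375; DFL = £1,073,574.20 ÷ £586,779.20 = 1.8296.
DCL = DOL × DFL = 2.9375 × 1.8296 = 5.3745.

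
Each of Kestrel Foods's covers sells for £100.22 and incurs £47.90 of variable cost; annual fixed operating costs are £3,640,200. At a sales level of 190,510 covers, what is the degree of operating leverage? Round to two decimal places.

1.58

Contribution at this volume is 190,510 × £52.32 = £9,967,483.20.
EBIT = £9,967,483.20 − £3,640,200 = £6,327,283.20.
DOL = contribution ÷ EBIT = £9,967,483.20 ÷ £6,327,283.20 = 1.5753.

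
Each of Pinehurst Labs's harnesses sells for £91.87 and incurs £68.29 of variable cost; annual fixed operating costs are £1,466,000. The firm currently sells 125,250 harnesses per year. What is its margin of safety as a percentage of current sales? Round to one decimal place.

50.4%

Contribution margin per unit = £91.87 − £68.29 = £23.58. Break-even units = £1,466,000 ÷ £23.58 = 62,171.33; break-even revenue = 62,171.33 × £91.87 = £5,711,680.24.
Current sales = 125,250 × £91.87 = £11,506,717.50.
Margin of safety = (£11,506,717.50 − £5,711,680.24) ÷ £11,506,717.50 = 50.4%.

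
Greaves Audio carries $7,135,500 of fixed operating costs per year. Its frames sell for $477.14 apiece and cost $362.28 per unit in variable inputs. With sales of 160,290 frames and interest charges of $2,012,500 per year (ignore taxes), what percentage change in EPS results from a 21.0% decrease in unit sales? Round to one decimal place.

-41.7%

Total contribution margin = 160,290 × $114.86 = $18,410,909.40.
EBIT = $18,410,909.40 − $7,135,500 = $11,275,409.40.
Interest = $2,012,500.00, so EBIT − I = $9,262,909.40.
DCL = total CM / (EBIT − I) = $18,410,909.40 / $9,262,909.40 = 1.9876.
EPS therefore changes by 1.9876 × (-21.0%) = -41.7%.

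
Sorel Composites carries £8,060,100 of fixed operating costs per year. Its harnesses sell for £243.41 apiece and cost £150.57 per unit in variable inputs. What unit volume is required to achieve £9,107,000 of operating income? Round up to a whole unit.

184,911 harnesses

Unit CM = price − variable cost = £243.41 − £150.57 = £92.84.
Units = (FC + target) / CM = (£8,060,100 + £9,107,000) / £92.84 = 184,910.60, so 184,911 harnesses.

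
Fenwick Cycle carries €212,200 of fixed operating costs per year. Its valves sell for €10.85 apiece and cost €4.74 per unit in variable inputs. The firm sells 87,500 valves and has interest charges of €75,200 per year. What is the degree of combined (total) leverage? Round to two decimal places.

Contribution at this volume is 87,500 × €6.11 = €534,625.00.
Subtracting fixed costs: EBIT = €534,625.00 − €212,200 = €322,425.00. Interest = €75,200.00.
DOL = €534,625.00 ÷ €322,425.00 = 1.6581; DFL = €322,425.00 ÷ €247,225.00 = 1.3042.
Combined leverage = 1.6581 × 1.3042 = 2.1625.

2.16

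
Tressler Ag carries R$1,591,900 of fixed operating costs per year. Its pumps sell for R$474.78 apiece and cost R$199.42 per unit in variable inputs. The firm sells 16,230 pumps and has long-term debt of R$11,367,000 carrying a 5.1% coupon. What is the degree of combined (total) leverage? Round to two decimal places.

1.95

At 16,230 units, contribution = 16,230 × R$275.36 = R$4,469,092.80.
EBIT = R$4,469,092.80 − R$1,591,900 = R$2,877,192.80. Interest = R$579,717.00.
DOL = R$4,469,092.80 ÷ R$2,877,192.80 = 1.5533; DFL = R$2,877,192.80 ÷ R$2,297,475.80 = 1.2523.
Combined leverage = 1.5533 × 1.2523 = 1.9452.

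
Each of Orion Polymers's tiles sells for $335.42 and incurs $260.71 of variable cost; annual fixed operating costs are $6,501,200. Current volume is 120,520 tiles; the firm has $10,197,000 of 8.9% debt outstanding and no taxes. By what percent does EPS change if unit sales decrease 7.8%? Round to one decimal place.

At 120,520 units, contribution = 120,520 × $74.71 = $9,004,049.20.
EBIT = $9,004,049.20 − $6,501,200 = $2,502,849.20.
Interest = $907,533.00, so EBIT − I = $1,595,316.20.
Degree of combined leverage = contribution ÷ (EBIT − I) = $9,004,049.20 ÷ $1,595,316.20 = 5.6441.
EPS therefore changes by 5.6441 × (-7.8%) = -44.0%.

-44.0%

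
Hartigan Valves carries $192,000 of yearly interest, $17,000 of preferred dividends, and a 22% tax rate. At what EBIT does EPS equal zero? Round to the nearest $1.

$213,795

Grossing the preferred dividend up to pre-tax terms: $17,000 / (1 − 0.22) = $21,794.87.
EPS = 0 when EBIT covers interest plus the pre-tax preferred burden: $192,000 + $21,794.87 = $213,794.87.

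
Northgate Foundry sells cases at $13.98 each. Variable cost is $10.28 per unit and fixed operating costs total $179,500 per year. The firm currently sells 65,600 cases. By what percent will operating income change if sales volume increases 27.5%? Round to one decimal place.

Total contribution margin = 65,600 × $3.70 = $242,720.00.
Operating income = contribution − fixed costs = $242,720.00 − $179,500 = $63,220.00.
So DOL = total CM / EBIT = $242,720.00 / $63,220.00 = 3.8393.
Operating income changes by 3.8393 × +27.5% = +105.6%.

+105.6%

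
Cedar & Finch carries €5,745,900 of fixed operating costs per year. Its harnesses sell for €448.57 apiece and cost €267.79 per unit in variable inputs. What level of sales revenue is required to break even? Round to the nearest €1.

€14,257,320

Contribution margin per unit = €448.57 − €267.79 = €180.78, a CM ratio of €180.78 ÷ €448.57 = 0.4030.
Break-even sales = FC ÷ CM ratio = €5,745,900 × €448.57 / €180.78 = €14,257,320.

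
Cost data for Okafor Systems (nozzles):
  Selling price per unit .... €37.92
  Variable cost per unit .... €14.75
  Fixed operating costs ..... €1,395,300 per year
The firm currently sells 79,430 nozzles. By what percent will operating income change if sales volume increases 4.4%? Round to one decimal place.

At 79,430 units, contribution = 79,430 × €23.17 = €1,840,393.10.
Subtracting fixed costs: EBIT = €1,840,393.10 − €1,395,300 = €445,093.10.
So DOL = total CM / EBIT = €1,840,393.10 / €445,093.10 = 4.1348.
Operating income changes by 4.1348 × +4.4% = +18.2%.

+18.2%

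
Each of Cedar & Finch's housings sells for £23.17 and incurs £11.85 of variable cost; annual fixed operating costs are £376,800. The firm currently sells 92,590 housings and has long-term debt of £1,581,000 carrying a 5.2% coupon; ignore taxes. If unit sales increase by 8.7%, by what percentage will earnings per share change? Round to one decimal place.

Total contribution margin = 92,590 × £11.32 = £1,048,118.80.
Operating income = contribution − fixed costs = £1,048,118.80 − £376,800 = £671,318.80.
Interest = £82,212.00, so EBIT − I = £589,106.80.
Degree of combined leverage = contribution ÷ (EBIT − I) = £1,048,118.80 ÷ £589,106.80 = 1.7792.
EPS therefore changes by 1.7792 × (+8.7%) = +15.5%.

+15.5%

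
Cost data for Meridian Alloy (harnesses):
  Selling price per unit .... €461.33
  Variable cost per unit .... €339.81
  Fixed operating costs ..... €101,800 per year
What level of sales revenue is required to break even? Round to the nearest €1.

€386,466

Contribution margin per unit = €461.33 − €339.81 = €121.52, a CM ratio of €121.52 ÷ €461.33 = 0.2634.
Break-even sales = FC ÷ CM ratio = €101,800 × €461.33 / €121.52 = €386,466.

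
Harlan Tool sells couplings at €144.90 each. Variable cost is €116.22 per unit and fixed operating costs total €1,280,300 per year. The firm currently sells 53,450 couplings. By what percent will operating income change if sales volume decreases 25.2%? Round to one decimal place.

-152.9%

Contribution at this volume is 53,450 × €28.68 = €1,532,946.00.
Operating income = contribution − fixed costs = €1,532,946.00 − €1,280,300 = €252,646.00.
So DOL = total CM / EBIT = €1,532,946.00 / €252,646.00 = 6.0676.
%ΔEBIT = DOL × %ΔSales = 6.0676 × -25.2% = -152.9%.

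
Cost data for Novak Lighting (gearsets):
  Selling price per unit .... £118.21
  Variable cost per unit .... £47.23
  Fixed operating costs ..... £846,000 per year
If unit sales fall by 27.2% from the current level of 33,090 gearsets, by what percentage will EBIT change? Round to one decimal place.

-42.5%

At 33,090 units, contribution = 33,090 × £70.98 = £2,348,728.20.
Operating income = contribution − fixed costs = £2,348,728.20 − £846,000 = £1,502,728.20.
DOL = contribution ÷ EBIT = £2,348,728.20 ÷ £1,502,728.20 = 1.5630.
Operating income changes by 1.5630 × -27.2% = -42.5%.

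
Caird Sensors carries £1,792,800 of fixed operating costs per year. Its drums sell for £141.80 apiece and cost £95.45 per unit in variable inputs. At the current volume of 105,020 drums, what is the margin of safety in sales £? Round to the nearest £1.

£9,407,067

Unit CM = price − variable cost = £141.80 − £95.45 = £46.35. Break-even units = £1,792,800 ÷ £46.35 = 38,679.61; break-even revenue = 38,679.61 × £141.80 = £5,484,768.93.
Current sales = 105,020 × £141.80 = £14,891,836.00.
Margin of safety = £14,891,836.00 − £5,484,768.93 = £9,407,067.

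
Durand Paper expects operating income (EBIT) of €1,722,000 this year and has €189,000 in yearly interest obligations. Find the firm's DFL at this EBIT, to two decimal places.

1.12

Interest = €189,000.00.
DFL = EBIT ÷ (EBIT − I) = €1,722,000 ÷ (€1,722,000 − €189,000.00) = €1,722,000 ÷ €1,533,000.00 = 1.1233.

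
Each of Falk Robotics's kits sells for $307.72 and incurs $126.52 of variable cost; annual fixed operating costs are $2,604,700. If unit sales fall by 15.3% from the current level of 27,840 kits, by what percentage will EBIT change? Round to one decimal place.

Total contribution margin = 27,840 × $181.20 = $5,044,608.00.
EBIT = $5,044,608.00 − $2,604,700 = $2,439,908.00.
Degree of operating leverage = $5,044,608.00 / $2,439,908.00 = 2.0675.
%ΔEBIT = DOL × %ΔSales = 2.0675 × -15.3% = -31.6%.

-31.6%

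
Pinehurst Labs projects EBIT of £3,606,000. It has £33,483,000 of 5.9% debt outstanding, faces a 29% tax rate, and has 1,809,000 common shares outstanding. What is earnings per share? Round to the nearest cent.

Interest = £1,975,497.00, so EBT = £3,606,000 − £1,975,497.00 = £1,630,503.00.
After tax at 29%: net income = £1,630,503.00 × 0.71 = £1,157,657.13.
EPS = £1,157,657.13 ÷ 1,809,000 = £0.64.

£0.64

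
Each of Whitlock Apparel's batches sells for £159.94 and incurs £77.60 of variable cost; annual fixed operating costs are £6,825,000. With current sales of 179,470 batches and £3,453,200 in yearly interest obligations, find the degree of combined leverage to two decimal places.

3.28

At 179,470 units, contribution = 179,470 × £82.34 = £14,777,559.80.
Subtracting fixed costs: EBIT = £14,777,559.80 − £6,825,000 = £7,952,559.80. Interest = £3,453,200.00, so EBIT − I = £4,499,359.80.
Degree of total leverage = total CM / (EBIT − interest) = £14,777,559.80 / £4,499,359.80 = 3.2844.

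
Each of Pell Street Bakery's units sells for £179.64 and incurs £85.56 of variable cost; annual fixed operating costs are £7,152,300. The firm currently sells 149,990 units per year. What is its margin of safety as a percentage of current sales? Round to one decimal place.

Each unit contributes £179.64 − £85.56 = £94.08. Break-even units = £7,152,300 ÷ £94.08 = 76,023.60; break-even revenue = 76,023.60 × £179.64 = £13,656,878.95.
Actual sales revenue = 149,990 × £179.64 = £26,944,203.60.
Margin of safety = (£26,944,203.60 − £13,656,878.95) ÷ £26,944,203.60 = 49.3%.

49.3%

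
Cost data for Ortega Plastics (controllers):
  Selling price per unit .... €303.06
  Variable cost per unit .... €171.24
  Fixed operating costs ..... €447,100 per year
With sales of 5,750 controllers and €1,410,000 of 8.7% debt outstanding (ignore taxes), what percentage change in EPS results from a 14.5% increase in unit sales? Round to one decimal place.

Contribution at this volume is 5,750 × €131.82 = €757,965.00.
EBIT = €757,965.00 − €447,100 = €310,865.00.
Interest = €122,670.00, so EBIT − I = €188,195.00.
Degree of combined leverage = contribution ÷ (EBIT − I) = €757,965.00 ÷ €188,195.00 = 4.0276.
%ΔEPS = DCL × %ΔSales = 4.0276 × +14.5% = +58.4%.

+58.4%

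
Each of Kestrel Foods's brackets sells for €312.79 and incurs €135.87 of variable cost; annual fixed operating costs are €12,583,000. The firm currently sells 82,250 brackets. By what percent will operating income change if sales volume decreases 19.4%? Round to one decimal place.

Contribution at this volume is 82,250 × €176.92 = €14,551,670.00.
Subtracting fixed costs: EBIT = €14,551,670.00 − €12,583,000 = €1,968,670.00.
Degree of operating leverage = €14,551,670.00 / €1,968,670.00 = 7.3916.
%ΔEBIT = DOL × %ΔSales = 7.3916 × -19.4% = -143.4%.

-143.4%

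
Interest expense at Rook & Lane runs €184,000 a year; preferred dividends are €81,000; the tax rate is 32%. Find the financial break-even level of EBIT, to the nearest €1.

€303,118

Grossing the preferred dividend up to pre-tax terms: €81,000 / (1 − 0.32) = €119,117.65.
Financial break-even EBIT = interest + D_p ÷ (1 − t) = €184,000 + €119,117.65 = €303,117.65.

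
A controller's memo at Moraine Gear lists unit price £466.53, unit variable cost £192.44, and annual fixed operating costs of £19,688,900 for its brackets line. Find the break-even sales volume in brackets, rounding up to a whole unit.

71,834 brackets

Contribution margin per unit = £466.53 − £192.44 = £274.09.
Break-even Q = £19,688,900 / £274.09 = 71,833.70 → 71,834 brackets.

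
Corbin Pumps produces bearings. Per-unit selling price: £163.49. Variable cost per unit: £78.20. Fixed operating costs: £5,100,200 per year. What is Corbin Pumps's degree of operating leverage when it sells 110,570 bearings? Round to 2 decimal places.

2.18

Total contribution margin = 110,570 × £85.29 = £9,430,515.30.
EBIT = £9,430,515.30 − £5,100,200 = £4,330,315.30.
So DOL = total CM / EBIT = £9,430,515.30 / £4,330,315.30 = 2.1778.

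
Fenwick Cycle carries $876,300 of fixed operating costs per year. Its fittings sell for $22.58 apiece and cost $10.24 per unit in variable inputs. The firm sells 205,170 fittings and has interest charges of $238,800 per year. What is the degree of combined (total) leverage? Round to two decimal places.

Total contribution margin = 205,170 × $12.34 = $2,531,797.80.
Subtracting fixed costs: EBIT = $2,531,797.80 − $876,300 = $1,655,497.80. Interest = $238,800.00.
DOL = $2,531,797.80 ÷ $1,655,497.80 = 1.5293; DFL = $1,655,497.80 ÷ $1,416,697.80 = 1.1686.
DCL = DOL × DFL = 1.5293 × 1.1686 = 1.7871.

1.79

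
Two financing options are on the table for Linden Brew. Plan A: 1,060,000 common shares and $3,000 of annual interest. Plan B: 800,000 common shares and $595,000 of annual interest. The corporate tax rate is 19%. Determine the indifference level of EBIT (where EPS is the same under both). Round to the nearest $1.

$2,416,538

Set EPS_A = EPS_B: (EBIT − $3,000)(1 − 0.19) ÷ 1,060,000 = (EBIT − $595,000)(1 − 0.19) ÷ 800,000.
The (1 − t) factor cancels: (EBIT − 3,000) × 800,000 = (EBIT − 595,000) × 1,060,000.
Solving, EBIT = (595,000·1,060,000 − 3,000·800,000) / (1,060,000 − 800,000) = 628,300,000,000 / 260,000 = 2,416,538.46.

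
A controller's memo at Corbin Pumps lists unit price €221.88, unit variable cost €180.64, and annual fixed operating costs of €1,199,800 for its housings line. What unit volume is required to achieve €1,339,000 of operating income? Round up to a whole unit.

61,562 housings

Unit CM = price − variable cost = €221.88 − €180.64 = €41.24.
Required volume = (fixed costs + target profit) ÷ CM = (€1,199,800 + €1,339,000) ÷ €41.24 = 61,561.59, so 61,562 housings.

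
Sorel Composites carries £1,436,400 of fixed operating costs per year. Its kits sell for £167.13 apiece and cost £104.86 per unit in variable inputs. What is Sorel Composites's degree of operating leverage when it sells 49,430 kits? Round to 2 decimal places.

1.87

Contribution at this volume is 49,430 × £62.27 = £3,078,006.10.
Operating income = contribution − fixed costs = £3,078,006.10 − £1,436,400 = £1,641,606.10.
Degree of operating leverage = £3,078,006.10 / £1,641,606.10 = 1.8750.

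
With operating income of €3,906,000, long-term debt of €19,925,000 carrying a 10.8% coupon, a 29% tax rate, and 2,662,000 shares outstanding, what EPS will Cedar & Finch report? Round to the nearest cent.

€0.47

Interest = €2,151,900.00, so EBT = €3,906,000 − €2,151,900.00 = €1,754,100.00.
Net income = €1,754,100.00 × (1 − 0.29) = €1,245,411.00.
Per share: €1,245,411.00 / 2,662,000 shares = €0.47.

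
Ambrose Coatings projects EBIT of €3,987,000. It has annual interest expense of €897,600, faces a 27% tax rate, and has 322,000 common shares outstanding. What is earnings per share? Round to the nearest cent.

Interest = €897,600.00, so EBT = €3,987,000 − €897,600.00 = €3,089,400.00.
After tax at 27%: net income = €3,089,400.00 × 0.73 = €2,255,262.00.
EPS = €2,255,262.00 ÷ 322,000 = €7.00.

€7.00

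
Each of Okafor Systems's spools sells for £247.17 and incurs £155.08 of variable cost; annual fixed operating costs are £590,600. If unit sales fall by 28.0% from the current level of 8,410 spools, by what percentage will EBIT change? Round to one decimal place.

At 8,410 units, contribution = 8,410 × £92.09 = £774,476.90.
EBIT = £774,476.90 − £590,600 = £183,876.90.
So DOL = total CM / EBIT = £774,476.90 / £183,876.90 = 4.2119.
Operating income changes by 4.2119 × -28.0% = -117.9%.

-117.9%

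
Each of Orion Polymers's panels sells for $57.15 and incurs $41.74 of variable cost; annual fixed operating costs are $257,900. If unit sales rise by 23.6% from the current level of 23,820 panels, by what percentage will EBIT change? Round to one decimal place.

Contribution at this volume is 23,820 × $15.41 = $367,066.20.
Subtracting fixed costs: EBIT = $367,066.20 − $257,900 = $109,166.20.
Degree of operating leverage = $367,066.20 / $109,166.20 = 3.3625.
So EBIT moves 3.3625 × (+23.6%) = +79.4%.

+79.4%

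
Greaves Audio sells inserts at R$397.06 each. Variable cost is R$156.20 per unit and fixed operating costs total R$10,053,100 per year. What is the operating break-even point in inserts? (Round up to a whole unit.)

41,739 inserts

Contribution margin per unit = R$397.06 − R$156.20 = R$240.86.
Break-even Q = R$10,053,100 / R$240.86 = 41,738.35 → 41,739 inserts.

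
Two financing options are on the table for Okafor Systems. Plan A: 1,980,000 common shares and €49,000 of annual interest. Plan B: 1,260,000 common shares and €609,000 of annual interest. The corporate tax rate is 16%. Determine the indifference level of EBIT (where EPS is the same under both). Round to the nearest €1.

€1,589,000

Set EPS_A = EPS_B: (EBIT − €49,000)(1 − 0.16) ÷ 1,980,000 = (EBIT − €609,000)(1 − 0.16) ÷ 1,260,000.
Cancelling (1 − t) and cross-multiplying: 1,260,000·(EBIT − 49,000) = 1,980,000·(EBIT − 609,000).
Solving, EBIT = (609,000·1,980,000 − 49,000·1,260,000) / (1,980,000 − 1,260,000) = 1,144,080,000,000 / 720,000 = 1,589,000.00.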